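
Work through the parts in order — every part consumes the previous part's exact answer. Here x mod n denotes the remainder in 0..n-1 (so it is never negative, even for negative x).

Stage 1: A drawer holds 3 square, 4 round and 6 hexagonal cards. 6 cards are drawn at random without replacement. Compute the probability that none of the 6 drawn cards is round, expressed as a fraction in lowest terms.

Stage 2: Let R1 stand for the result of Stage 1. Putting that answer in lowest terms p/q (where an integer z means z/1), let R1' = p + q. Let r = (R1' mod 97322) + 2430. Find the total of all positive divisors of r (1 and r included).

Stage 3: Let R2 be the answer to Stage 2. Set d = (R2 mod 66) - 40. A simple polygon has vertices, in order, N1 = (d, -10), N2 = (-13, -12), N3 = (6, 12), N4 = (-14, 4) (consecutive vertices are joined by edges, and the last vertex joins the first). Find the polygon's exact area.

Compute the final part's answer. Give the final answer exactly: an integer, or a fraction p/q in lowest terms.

Stage 1: total draws C(13,6) = 1716; favorable C(9,6) = 84; P = 7/143; answer 7/143
Stage 2: R1 = 7/143; threaded value p + q = 150; r = 2580; 2580 = 2^2 * 3 * 5 * 43; sigma = (1 + 2 + 4) * (1 + 3) * (1 + 5) * (1 + 43) = 7 * 4 * 6 * 44 = 7392; answer 7392
Stage 3: R2 = 7392; d = -40; cross terms: (-40*-12 - -13*-10)=350, (-13*12 - 6*-12)=-84, (6*4 - -14*12)=192, (-14*-10 - -40*4)=300; twice the area = |758| = 758; area = 379; answer 379

379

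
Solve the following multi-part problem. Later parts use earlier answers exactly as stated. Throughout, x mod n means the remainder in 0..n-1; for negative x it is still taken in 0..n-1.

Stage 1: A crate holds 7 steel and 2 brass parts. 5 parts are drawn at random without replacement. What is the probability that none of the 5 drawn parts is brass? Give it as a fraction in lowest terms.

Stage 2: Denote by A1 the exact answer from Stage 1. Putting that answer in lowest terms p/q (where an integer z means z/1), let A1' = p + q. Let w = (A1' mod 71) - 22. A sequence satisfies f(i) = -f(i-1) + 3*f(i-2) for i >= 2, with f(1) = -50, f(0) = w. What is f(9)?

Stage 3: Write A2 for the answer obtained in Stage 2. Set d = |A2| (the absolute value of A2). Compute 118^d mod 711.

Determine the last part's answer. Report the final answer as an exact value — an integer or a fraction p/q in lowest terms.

Stage 1: total draws C(9,5) = 126; favorable C(7,5) = 21; P = 1/6; answer 1/6
Stage 2: A1 = 1/6; threaded value p + q = 7; w = -15; f(2) = -1*(-50) + 3*(-15) = 5; iterating: f(2)=5, f(3)=-155, f(4)=170, f(5)=-635, f(6)=1145, f(7)=-3050, f(8)=6485, f(9)=-15635; answer -15635
Stage 3: A2 = -15635; d = 15635; squarings mod 711: 118^1=118, 118^2=415, 118^4=163, 118^8=262, 118^16=388, 118^32=523, 118^64=505, 118^128=487, 118^256=406, 118^512=595, 118^1024=658, 118^2048=676, 118^4096=514, 118^8192=415; 118^15635 = 118^1 * 118^2 * 118^16 * 118^256 * 118^1024 * 118^2048 * 118^4096 * 118^8192 = 379 (mod 711); answer 379

379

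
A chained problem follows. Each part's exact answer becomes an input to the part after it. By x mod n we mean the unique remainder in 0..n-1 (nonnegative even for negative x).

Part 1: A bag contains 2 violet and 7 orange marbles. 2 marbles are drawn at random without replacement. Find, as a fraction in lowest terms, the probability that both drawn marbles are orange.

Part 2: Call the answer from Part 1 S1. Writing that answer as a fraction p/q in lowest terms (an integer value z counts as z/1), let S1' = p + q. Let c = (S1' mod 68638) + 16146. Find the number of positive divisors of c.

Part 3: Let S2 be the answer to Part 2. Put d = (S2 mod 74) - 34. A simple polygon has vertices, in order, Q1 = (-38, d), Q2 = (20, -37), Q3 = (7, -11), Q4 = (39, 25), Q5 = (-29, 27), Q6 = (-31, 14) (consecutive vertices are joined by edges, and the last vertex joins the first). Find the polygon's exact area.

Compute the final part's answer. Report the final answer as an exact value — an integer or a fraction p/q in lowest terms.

3058

Part 1: total draws C(9,2) = 36; favorable C(7,2) = 21; P = 7/12; answer 7/12
Part 2: S1 = 7/12; threaded value p + q = 19; c = 16165; 16165 = 5 * 53 * 61; number of divisors = (1+1) * (1+1) * (1+1) = 8; answer 8
Part 3: S2 = 8; d = -26; cross terms: (-38*-37 - 20*-26)=1926, (20*-11 - 7*-37)=39, (7*25 - 39*-11)=604, (39*27 - -29*25)=1778, (-29*14 - -31*27)=431, (-31*-26 - -38*14)=1338; twice the area = |6116| = 6116; area = 3058; answer 3058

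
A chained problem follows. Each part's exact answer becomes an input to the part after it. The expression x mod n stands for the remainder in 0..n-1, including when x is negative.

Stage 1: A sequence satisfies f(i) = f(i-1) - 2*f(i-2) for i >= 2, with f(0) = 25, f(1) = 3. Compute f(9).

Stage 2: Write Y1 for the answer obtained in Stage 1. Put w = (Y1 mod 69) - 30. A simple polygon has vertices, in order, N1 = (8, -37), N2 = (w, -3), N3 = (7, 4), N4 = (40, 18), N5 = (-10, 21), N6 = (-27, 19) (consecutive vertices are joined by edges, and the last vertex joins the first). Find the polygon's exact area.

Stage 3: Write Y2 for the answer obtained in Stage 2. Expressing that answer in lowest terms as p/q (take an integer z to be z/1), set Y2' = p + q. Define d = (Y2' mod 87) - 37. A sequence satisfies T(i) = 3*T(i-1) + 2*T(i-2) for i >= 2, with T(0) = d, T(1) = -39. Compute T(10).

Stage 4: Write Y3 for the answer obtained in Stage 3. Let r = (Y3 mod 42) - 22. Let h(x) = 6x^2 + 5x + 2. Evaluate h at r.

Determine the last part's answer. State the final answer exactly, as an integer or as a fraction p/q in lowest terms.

261

Stage 1: f(2) = 1*(3) - 2*(25) = -47; iterating: f(2)=-47, f(3)=-53, f(4)=41, f(5)=147, f(6)=65, f(7)=-229, f(8)=-359, f(9)=99; answer 99
Stage 2: Y1 = 99; w = 0; cross terms: (8*-3 - 0*-37)=-24, (0*4 - 7*-3)=21, (7*18 - 40*4)=-34, (40*21 - -10*18)=1020, (-10*19 - -27*21)=377, (-27*-37 - 8*19)=847; twice the area = |2207| = 2207; area = 2207/2; answer 2207/2
Stage 3: Y2 = 2207/2; threaded value p + q = 2209; d = -3; T(2) = 3*(-39) + 2*(-3) = -123; iterating: T(2)=-123, T(3)=-447, T(4)=-1587, T(5)=-5655, T(6)=-20139, T(7)=-71727, T(8)=-255459, T(9)=-909831, T(10)=-3240411; answer -3240411
Stage 4: Y3 = -3240411; r = -7; 6*(-7)^2 + 5*(-7)^1 + 2 = (294) + (-35) + (2) = 261; answer 261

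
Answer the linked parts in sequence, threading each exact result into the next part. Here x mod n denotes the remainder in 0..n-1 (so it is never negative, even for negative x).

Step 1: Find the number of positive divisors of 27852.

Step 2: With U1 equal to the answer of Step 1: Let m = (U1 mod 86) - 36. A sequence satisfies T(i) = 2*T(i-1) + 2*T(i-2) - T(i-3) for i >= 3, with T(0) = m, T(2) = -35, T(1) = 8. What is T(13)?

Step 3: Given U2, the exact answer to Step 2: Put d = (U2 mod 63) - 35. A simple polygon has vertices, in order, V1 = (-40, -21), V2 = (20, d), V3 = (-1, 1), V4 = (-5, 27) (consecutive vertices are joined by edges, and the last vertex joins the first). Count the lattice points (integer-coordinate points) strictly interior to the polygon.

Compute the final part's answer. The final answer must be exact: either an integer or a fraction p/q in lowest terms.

970

Step 1: 27852 = 2^2 * 3 * 11 * 211; number of divisors = (2+1) * (1+1) * (1+1) * (1+1) = 24; answer 24
Step 2: U1 = 24; m = -12; T(3) = 2*(-35) + 2*(8) - 1*(-12) = -42; iterating: T(3)=-42, T(4)=-162, T(5)=-373, T(6)=-1028, T(7)=-2640, T(8)=-6963, T(9)=-18178, T(10)=-47642, T(11)=-124677, T(12)=-326460, T(13)=-854632; answer -854632
Step 3: U2 = -854632; d = -9; cross terms: (-40*-9 - 20*-21)=780, (20*1 - -1*-9)=11, (-1*27 - -5*1)=-22, (-5*-21 - -40*27)=1185; twice the area = |1954| = 1954; area = 977; boundary points = 12 + 1 + 2 + 1 = 16; strictly interior points = area - boundary/2 + 1 = 970; answer 970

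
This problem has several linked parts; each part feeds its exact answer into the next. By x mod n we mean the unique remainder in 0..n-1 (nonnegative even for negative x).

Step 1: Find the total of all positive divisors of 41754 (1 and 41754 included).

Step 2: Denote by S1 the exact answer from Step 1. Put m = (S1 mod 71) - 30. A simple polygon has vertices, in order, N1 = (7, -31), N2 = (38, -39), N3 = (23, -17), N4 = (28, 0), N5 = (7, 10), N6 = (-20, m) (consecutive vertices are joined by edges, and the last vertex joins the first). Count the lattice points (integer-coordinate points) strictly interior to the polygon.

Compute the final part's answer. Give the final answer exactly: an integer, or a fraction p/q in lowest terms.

Step 1: 41754 = 2 * 3 * 6959; sigma = (1 + 2) * (1 + 3) * (1 + 6959) = 3 * 4 * 6960 = 83520; answer 83520
Step 2: S1 = 83520; m = -6; cross terms: (7*-39 - 38*-31)=905, (38*-17 - 23*-39)=251, (23*0 - 28*-17)=476, (28*10 - 7*0)=280, (7*-6 - -20*10)=158, (-20*-31 - 7*-6)=662; twice the area = |2732| = 2732; area = 1366; boundary points = 1 + 1 + 1 + 1 + 1 + 1 = 6; strictly interior points = area - boundary/2 + 1 = 1364; answer 1364

1364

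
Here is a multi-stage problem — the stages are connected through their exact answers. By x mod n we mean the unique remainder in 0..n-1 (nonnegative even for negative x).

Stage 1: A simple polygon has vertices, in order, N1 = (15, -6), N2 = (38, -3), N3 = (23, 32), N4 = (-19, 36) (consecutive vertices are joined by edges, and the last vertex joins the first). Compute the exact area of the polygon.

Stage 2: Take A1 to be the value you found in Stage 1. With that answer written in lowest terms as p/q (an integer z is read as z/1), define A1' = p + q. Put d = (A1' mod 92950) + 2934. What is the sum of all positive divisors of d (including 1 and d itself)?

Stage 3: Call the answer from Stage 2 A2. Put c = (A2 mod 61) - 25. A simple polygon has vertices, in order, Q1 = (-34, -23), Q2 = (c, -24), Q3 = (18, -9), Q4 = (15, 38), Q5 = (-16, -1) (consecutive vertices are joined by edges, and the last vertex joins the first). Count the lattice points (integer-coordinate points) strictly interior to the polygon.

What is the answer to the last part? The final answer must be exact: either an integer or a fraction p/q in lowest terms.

Stage 1: cross terms: (15*-3 - 38*-6)=183, (38*32 - 23*-3)=1285, (23*36 - -19*32)=1436, (-19*-6 - 15*36)=-426; twice the area = |2478| = 2478; area = 1239; answer 1239
Stage 2: A1 = 1239; threaded value p + q = 1240; d = 4174; 4174 = 2 * 2087; sigma = (1 + 2) * (1 + 2087) = 3 * 2088 = 6264; answer 6264
Stage 3: A2 = 6264; c = 17; cross terms: (-34*-24 - 17*-23)=1207, (17*-9 - 18*-24)=279, (18*38 - 15*-9)=819, (15*-1 - -16*38)=593, (-16*-23 - -34*-1)=334; twice the area = |3232| = 3232; area = 1616; boundary points = 1 + 1 + 1 + 1 + 2 = 6; strictly interior points = area - boundary/2 + 1 = 1614; answer 1614

1614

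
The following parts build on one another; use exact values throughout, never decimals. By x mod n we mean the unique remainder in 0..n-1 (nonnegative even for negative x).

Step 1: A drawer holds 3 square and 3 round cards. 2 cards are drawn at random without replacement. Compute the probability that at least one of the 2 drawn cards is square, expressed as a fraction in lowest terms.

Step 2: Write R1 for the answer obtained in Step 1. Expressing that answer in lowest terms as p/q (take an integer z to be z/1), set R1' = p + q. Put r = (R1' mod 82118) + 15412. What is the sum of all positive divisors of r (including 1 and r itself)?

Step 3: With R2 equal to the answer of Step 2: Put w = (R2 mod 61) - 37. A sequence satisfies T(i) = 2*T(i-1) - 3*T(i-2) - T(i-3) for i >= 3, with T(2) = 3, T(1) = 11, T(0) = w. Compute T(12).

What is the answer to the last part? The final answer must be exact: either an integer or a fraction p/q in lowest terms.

-3462

Step 1: total draws C(6,2) = 15; complement C(3,2) = 3; favorable 15 - 3 = 12; P = 4/5; answer 4/5
Step 2: R1 = 4/5; threaded value p + q = 9; r = 15421; 15421 = 7 * 2203; sigma = (1 + 7) * (1 + 2203) = 8 * 2204 = 17632; answer 17632
Step 3: R2 = 17632; w = -34; T(3) = 2*(3) - 3*(11) - 1*(-34) = 7; iterating: T(3)=7, T(4)=-6, T(5)=-36, T(6)=-61, T(7)=-8, T(8)=203, T(9)=491, T(10)=381, T(11)=-914, T(12)=-3462; answer -3462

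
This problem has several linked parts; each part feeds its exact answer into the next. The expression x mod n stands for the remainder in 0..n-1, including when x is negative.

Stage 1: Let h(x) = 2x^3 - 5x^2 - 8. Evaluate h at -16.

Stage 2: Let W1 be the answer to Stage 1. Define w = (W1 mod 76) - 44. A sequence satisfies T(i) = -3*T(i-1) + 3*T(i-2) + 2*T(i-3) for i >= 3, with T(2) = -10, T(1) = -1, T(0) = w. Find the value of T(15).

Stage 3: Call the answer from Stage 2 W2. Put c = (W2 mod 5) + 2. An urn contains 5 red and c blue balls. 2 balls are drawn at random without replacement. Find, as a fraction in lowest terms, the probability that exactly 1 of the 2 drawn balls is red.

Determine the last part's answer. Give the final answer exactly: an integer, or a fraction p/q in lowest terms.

Stage 1: 2*(-16)^3 - 5*(-16)^2 - 8 = (-8192) + (-1280) + (-8) = -9480; answer -9480
Stage 2: W1 = -9480; w = -24; T(3) = -3*(-10) + 3*(-1) + 2*(-24) = -21; iterating: T(3)=-21, T(4)=31, T(5)=-176, T(6)=579, T(7)=-2203, T(8)=7994, T(9)=-29433, T(10)=107875, T(11)=-395936, T(12)=1452567, T(13)=-5329759, T(14)=19555106, T(15)=-71749461; answer -71749461
Stage 3: W2 = -71749461; c = 6; total draws C(11,2) = 55; favorable C(5,1)*C(6,1) = 30; P = 6/11; answer 6/11

6/11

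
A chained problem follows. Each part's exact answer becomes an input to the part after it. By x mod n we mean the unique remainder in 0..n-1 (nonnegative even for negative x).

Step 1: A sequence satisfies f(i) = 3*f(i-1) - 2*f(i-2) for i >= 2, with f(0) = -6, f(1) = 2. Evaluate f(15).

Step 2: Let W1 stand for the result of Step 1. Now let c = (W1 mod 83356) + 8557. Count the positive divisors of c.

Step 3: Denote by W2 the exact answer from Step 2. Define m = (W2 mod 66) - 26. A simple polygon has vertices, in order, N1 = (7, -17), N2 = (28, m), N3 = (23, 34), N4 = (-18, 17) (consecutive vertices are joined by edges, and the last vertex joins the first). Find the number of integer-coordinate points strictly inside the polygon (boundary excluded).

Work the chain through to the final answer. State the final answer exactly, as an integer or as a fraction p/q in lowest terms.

Step 1: f(2) = 3*(2) - 2*(-6) = 18; iterating: f(2)=18, f(3)=50, f(4)=114, f(5)=242, f(6)=498, f(7)=1010, f(8)=2034, f(9)=4082, f(10)=8178, f(11)=16370, f(12)=32754, f(13)=65522, f(14)=131058, f(15)=262130; answer 262130
Step 2: W1 = 262130; c = 20619; 20619 = 3^2 * 29 * 79; number of divisors = (2+1) * (1+1) * (1+1) = 12; answer 12
Step 3: W2 = 12; m = -14; cross terms: (7*-14 - 28*-17)=378, (28*34 - 23*-14)=1274, (23*17 - -18*34)=1003, (-18*-17 - 7*17)=187; twice the area = |2842| = 2842; area = 1421; boundary points = 3 + 1 + 1 + 1 = 6; strictly interior points = area - boundary/2 + 1 = 1419; answer 1419

1419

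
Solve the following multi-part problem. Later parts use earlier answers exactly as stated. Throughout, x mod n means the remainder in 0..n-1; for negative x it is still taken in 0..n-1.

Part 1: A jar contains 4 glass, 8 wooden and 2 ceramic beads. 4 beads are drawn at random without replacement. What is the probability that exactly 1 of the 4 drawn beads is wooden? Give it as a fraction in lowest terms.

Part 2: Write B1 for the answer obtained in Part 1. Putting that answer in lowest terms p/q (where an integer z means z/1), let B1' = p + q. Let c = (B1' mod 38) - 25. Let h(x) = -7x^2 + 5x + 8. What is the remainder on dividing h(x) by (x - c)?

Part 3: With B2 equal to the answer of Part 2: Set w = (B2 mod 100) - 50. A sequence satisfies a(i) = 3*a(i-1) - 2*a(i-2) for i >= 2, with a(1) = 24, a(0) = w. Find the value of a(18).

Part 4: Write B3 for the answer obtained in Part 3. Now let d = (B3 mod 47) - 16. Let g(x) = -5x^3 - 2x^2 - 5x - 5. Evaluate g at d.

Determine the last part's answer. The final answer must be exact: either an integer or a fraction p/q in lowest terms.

-3857

Part 1: total draws C(14,4) = 1001; favorable C(8,1)*C(6,3) = 160; P = 160/1001; answer 160/1001
Part 2: B1 = 160/1001; threaded value p + q = 1161; c = -4; remainder = value at the root: -7*(-4)^2 + 5*(-4)^1 + 8 = (-112) + (-20) + (8) = -124; answer -124
Part 3: B2 = -124; w = 26; a(2) = 3*(24) - 2*(26) = 20; iterating: a(2)=20, a(3)=12, a(4)=-4, a(5)=-36, a(6)=-100, a(7)=-228, a(8)=-484, a(9)=-996, a(10)=-2020, a(11)=-4068, a(12)=-8164, a(13)=-16356, a(14)=-32740, a(15)=-65508, a(16)=-131044, a(17)=-262116, a(18)=-524260; answer -524260
Part 4: B3 = -524260; d = 9; -5*(9)^3 - 2*(9)^2 - 5*(9)^1 - 5 = (-3645) + (-162) + (-45) + (-5) = -3857; answer -3857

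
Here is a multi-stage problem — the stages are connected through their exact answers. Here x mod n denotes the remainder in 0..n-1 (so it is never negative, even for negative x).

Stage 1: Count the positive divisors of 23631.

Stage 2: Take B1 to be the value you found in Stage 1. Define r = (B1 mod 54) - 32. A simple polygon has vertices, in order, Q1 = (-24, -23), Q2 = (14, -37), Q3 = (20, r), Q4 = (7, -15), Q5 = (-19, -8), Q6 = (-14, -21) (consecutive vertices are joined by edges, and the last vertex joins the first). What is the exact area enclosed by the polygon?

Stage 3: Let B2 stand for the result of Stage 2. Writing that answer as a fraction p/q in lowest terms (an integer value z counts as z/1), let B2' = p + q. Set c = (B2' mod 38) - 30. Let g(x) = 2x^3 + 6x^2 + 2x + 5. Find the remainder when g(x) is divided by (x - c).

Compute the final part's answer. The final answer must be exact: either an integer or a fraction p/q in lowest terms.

-39251

Stage 1: 23631 = 3 * 7877; number of divisors = (1+1) * (1+1) = 4; answer 4
Stage 2: B1 = 4; r = -28; cross terms: (-24*-37 - 14*-23)=1210, (14*-28 - 20*-37)=348, (20*-15 - 7*-28)=-104, (7*-8 - -19*-15)=-341, (-19*-21 - -14*-8)=287, (-14*-23 - -24*-21)=-182; twice the area = |1218| = 1218; area = 609; answer 609
Stage 3: B2 = 609; threaded value p + q = 610; c = -28; remainder = value at the root: 2*(-28)^3 + 6*(-28)^2 + 2*(-28)^1 + 5 = (-43904) + (4704) + (-56) + (5) = -39251; answer -39251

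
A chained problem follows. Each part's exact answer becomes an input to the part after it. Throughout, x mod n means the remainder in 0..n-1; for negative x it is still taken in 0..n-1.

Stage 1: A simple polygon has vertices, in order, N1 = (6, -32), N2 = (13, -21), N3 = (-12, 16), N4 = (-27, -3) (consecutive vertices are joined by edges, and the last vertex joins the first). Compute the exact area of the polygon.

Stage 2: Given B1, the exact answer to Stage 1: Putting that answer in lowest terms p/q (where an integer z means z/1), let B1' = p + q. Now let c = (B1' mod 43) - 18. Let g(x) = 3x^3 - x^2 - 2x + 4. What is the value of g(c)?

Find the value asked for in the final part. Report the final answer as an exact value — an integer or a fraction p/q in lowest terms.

970

Stage 1: cross terms: (6*-21 - 13*-32)=290, (13*16 - -12*-21)=-44, (-12*-3 - -27*16)=468, (-27*-32 - 6*-3)=882; twice the area = |1596| = 1596; area = 798; answer 798
Stage 2: B1 = 798; threaded value p + q = 799; c = 7; 3*(7)^3 - 1*(7)^2 - 2*(7)^1 + 4 = (1029) + (-49) + (-14) + (4) = 970; answer 970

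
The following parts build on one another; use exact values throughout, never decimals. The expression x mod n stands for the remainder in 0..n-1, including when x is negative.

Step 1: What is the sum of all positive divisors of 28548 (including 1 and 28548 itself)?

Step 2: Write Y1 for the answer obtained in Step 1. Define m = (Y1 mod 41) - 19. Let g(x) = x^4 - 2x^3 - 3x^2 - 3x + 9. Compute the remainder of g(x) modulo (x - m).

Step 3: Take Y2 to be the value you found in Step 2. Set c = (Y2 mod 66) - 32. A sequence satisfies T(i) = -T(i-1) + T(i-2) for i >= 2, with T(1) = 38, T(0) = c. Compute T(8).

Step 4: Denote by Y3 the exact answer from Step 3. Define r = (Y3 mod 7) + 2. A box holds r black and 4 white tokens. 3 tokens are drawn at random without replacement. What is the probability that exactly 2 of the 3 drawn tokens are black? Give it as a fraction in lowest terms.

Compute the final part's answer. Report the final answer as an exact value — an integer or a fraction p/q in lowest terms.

Step 1: 28548 = 2^2 * 3^2 * 13 * 61; sigma = (1 + 2 + 4) * (1 + 3 + 9) * (1 + 13) * (1 + 61) = 7 * 13 * 14 * 62 = 78988; answer 78988
Step 2: Y1 = 78988; m = 3; remainder = value at the root: 1*(3)^4 - 2*(3)^3 - 3*(3)^2 - 3*(3)^1 + 9 = (81) + (-54) + (-27) + (-9) + (9) = 0; answer 0
Step 3: Y2 = 0; c = -32; T(2) = -1*(38) + 1*(-32) = -70; iterating: T(2)=-70, T(3)=108, T(4)=-178, T(5)=286, T(6)=-464, T(7)=750, T(8)=-1214; answer -1214
Step 4: Y3 = -1214; r = 6; total draws C(10,3) = 120; favorable C(6,2)*C(4,1) = 60; P = 1/2; answer 1/2

1/2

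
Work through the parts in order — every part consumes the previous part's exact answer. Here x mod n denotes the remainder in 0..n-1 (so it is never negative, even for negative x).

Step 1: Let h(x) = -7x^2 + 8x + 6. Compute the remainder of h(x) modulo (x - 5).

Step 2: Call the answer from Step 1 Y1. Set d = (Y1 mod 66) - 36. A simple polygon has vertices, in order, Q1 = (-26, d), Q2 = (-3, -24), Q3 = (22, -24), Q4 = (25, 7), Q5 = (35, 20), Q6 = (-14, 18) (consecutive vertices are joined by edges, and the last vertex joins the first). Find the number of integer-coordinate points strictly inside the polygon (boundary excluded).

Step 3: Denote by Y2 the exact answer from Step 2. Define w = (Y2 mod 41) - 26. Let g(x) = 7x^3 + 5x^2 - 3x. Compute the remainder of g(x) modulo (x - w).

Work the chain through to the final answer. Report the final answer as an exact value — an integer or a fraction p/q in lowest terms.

Step 1: remainder = value at the root: -7*(5)^2 + 8*(5)^1 + 6 = (-175) + (40) + (6) = -129; answer -129
Step 2: Y1 = -129; d = -33; cross terms: (-26*-24 - -3*-33)=525, (-3*-24 - 22*-24)=600, (22*7 - 25*-24)=754, (25*20 - 35*7)=255, (35*18 - -14*20)=910, (-14*-33 - -26*18)=930; twice the area = |3974| = 3974; area = 1987; boundary points = 1 + 25 + 1 + 1 + 1 + 3 = 32; strictly interior points = area - boundary/2 + 1 = 1972; answer 1972
Step 3: Y2 = 1972; w = -22; remainder = value at the root: 7*(-22)^3 + 5*(-22)^2 - 3*(-22)^1 = (-74536) + (2420) + (66) = -72050; answer -72050

-72050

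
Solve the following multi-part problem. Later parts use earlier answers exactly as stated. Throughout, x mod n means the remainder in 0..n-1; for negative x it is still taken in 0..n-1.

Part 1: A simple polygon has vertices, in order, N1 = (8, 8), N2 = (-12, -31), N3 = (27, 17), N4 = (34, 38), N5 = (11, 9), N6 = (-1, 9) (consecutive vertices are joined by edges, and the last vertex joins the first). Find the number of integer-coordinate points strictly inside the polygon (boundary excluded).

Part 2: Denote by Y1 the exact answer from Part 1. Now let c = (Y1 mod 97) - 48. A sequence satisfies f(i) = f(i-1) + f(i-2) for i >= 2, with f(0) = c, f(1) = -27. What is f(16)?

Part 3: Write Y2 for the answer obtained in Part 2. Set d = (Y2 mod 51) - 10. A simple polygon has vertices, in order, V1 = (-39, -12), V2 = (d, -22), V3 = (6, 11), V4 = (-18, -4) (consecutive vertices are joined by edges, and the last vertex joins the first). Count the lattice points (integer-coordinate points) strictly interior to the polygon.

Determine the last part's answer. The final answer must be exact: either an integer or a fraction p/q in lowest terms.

759

Part 1: cross terms: (8*-31 - -12*8)=-152, (-12*17 - 27*-31)=633, (27*38 - 34*17)=448, (34*9 - 11*38)=-112, (11*9 - -1*9)=108, (-1*8 - 8*9)=-80; twice the area = |845| = 845; area = 845/2; boundary points = 1 + 3 + 7 + 1 + 12 + 1 = 25; strictly interior points = area - boundary/2 + 1 = 411; answer 411
Part 2: Y1 = 411; c = -25; f(2) = 1*(-27) + 1*(-25) = -52; iterating: f(2)=-52, f(3)=-79, f(4)=-131, f(5)=-210, f(6)=-341, f(7)=-551, f(8)=-892, f(9)=-1443, f(10)=-2335, f(11)=-3778, f(12)=-6113, f(13)=-9891, f(14)=-16004, f(15)=-25895, f(16)=-41899; answer -41899
Part 3: Y2 = -41899; d = 13; cross terms: (-39*-22 - 13*-12)=1014, (13*11 - 6*-22)=275, (6*-4 - -18*11)=174, (-18*-12 - -39*-4)=60; twice the area = |1523| = 1523; area = 1523/2; boundary points = 2 + 1 + 3 + 1 = 7; strictly interior points = area - boundary/2 + 1 = 759; answer 759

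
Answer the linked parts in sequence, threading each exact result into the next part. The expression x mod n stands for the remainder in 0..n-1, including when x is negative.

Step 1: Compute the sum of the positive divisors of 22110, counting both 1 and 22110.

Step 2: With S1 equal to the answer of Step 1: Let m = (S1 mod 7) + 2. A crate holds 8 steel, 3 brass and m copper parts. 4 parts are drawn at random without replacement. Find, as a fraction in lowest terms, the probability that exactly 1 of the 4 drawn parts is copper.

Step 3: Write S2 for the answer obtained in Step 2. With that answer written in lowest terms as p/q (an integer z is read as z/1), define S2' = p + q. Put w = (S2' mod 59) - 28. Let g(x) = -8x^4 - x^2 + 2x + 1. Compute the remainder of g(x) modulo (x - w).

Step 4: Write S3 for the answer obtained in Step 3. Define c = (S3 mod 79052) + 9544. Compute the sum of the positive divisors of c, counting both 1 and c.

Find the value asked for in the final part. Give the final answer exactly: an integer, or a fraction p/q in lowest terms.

94276

Step 1: 22110 = 2 * 3 * 5 * 11 * 67; sigma = (1 + 2) * (1 + 3) * (1 + 5) * (1 + 11) * (1 + 67) = 3 * 4 * 6 * 12 * 68 = 58752; answer 58752
Step 2: S1 = 58752; m = 3; total draws C(14,4) = 1001; favorable C(3,1)*C(11,3) = 495; P = 45/91; answer 45/91
Step 3: S2 = 45/91; threaded value p + q = 136; w = -10; remainder = value at the root: -8*(-10)^4 - 1*(-10)^2 + 2*(-10)^1 + 1 = (-80000) + (-100) + (-20) + (1) = -80119; answer -80119
Step 4: S3 = -80119; c = 87529; 87529 = 13 * 6733; sigma = (1 + 13) * (1 + 6733) = 14 * 6734 = 94276; answer 94276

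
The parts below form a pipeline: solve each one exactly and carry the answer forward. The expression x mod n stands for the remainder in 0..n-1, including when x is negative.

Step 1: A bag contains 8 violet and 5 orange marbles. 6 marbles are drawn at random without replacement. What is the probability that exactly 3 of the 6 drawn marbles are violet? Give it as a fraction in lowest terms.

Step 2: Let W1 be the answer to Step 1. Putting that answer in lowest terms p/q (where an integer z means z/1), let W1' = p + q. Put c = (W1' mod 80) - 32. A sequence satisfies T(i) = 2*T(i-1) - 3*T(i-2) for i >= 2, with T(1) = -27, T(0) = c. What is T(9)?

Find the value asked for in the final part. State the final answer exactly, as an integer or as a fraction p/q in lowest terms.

Step 1: total draws C(13,6) = 1716; favorable C(8,3)*C(5,3) = 560; P = 140/429; answer 140/429
Step 2: W1 = 140/429; threaded value p + q = 569; c = -23; T(2) = 2*(-27) - 3*(-23) = 15; iterating: T(2)=15, T(3)=111, T(4)=177, T(5)=21, T(6)=-489, T(7)=-1041, T(8)=-615, T(9)=1893; answer 1893

1893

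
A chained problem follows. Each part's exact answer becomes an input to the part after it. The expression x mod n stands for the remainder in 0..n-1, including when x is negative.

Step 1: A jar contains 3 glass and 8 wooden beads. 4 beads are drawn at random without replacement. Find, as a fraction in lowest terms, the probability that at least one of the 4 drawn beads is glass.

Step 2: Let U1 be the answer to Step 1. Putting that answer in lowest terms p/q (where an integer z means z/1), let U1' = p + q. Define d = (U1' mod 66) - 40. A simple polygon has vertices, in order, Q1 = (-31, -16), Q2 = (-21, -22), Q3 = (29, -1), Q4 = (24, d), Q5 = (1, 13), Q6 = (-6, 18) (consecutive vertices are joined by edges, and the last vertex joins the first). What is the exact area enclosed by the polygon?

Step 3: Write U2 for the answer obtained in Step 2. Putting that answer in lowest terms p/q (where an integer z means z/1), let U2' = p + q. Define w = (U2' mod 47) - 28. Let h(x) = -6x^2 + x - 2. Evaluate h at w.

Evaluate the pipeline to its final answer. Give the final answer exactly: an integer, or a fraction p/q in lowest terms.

Step 1: total draws C(11,4) = 330; complement C(8,4) = 70; favorable 330 - 70 = 260; P = 26/33; answer 26/33
Step 2: U1 = 26/33; threaded value p + q = 59; d = 19; cross terms: (-31*-22 - -21*-16)=346, (-21*-1 - 29*-22)=659, (29*19 - 24*-1)=575, (24*13 - 1*19)=293, (1*18 - -6*13)=96, (-6*-16 - -31*18)=654; twice the area = |2623| = 2623; area = 2623/2; answer 2623/2
Step 3: U2 = 2623/2; threaded value p + q = 2625; w = 12; -6*(12)^2 + 1*(12)^1 - 2 = (-864) + (12) + (-2) = -854; answer -854

-854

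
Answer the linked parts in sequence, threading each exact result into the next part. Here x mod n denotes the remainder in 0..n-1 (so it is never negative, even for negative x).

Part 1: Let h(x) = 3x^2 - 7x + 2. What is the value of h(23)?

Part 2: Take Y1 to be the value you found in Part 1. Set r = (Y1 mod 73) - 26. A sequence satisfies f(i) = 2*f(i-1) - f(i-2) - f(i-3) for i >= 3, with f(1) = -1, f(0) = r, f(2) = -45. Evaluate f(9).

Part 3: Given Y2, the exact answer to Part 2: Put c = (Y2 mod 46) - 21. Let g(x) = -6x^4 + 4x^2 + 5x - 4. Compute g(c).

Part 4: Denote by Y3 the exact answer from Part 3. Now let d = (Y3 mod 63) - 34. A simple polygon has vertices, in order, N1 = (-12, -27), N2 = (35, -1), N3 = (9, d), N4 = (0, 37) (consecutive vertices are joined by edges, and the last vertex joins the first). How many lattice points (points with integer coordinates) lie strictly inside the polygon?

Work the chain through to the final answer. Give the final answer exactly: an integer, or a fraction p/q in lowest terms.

Part 1: 3*(23)^2 - 7*(23)^1 + 2 = (1587) + (-161) + (2) = 1428; answer 1428
Part 2: Y1 = 1428; r = 15; f(3) = 2*(-45) - 1*(-1) - 1*(15) = -104; iterating: f(3)=-104, f(4)=-162, f(5)=-175, f(6)=-84, f(7)=169, f(8)=597, f(9)=1109; answer 1109
Part 3: Y2 = 1109; c = -16; -6*(-16)^4 + 4*(-16)^2 + 5*(-16)^1 - 4 = (-393216) + (1024) + (-80) + (-4) = -392276; answer -392276
Part 4: Y3 = -392276; d = -9; cross terms: (-12*-1 - 35*-27)=957, (35*-9 - 9*-1)=-306, (9*37 - 0*-9)=333, (0*-27 - -12*37)=444; twice the area = |1428| = 1428; area = 714; boundary points = 1 + 2 + 1 + 4 = 8; strictly interior points = area - boundary/2 + 1 = 711; answer 711

711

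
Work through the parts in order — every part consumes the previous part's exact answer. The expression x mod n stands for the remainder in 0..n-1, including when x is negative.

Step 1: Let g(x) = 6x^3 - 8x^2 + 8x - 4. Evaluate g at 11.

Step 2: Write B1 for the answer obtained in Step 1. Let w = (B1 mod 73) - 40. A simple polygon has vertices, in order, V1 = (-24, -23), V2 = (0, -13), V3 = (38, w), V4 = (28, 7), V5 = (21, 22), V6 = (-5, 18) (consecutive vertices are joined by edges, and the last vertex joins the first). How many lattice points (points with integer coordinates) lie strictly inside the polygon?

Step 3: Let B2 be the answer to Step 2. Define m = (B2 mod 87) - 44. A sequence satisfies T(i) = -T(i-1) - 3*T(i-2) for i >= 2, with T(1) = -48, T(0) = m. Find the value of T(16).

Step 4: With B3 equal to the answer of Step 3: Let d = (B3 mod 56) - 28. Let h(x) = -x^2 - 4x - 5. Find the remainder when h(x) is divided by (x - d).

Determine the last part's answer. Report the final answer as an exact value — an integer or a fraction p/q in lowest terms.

Step 1: 6*(11)^3 - 8*(11)^2 + 8*(11)^1 - 4 = (7986) + (-968) + (88) + (-4) = 7102; answer 7102
Step 2: B1 = 7102; w = -19; cross terms: (-24*-13 - 0*-23)=312, (0*-19 - 38*-13)=494, (38*7 - 28*-19)=798, (28*22 - 21*7)=469, (21*18 - -5*22)=488, (-5*-23 - -24*18)=547; twice the area = |3108| = 3108; area = 1554; boundary points = 2 + 2 + 2 + 1 + 2 + 1 = 10; strictly interior points = area - boundary/2 + 1 = 1550; answer 1550
Step 3: B2 = 1550; m = 27; T(2) = -1*(-48) - 3*(27) = -33; iterating: T(2)=-33, T(3)=177, T(4)=-78, T(5)=-453, T(6)=687, T(7)=672, T(8)=-2733, T(9)=717, T(10)=7482, T(11)=-9633, T(12)=-12813, T(13)=41712, T(14)=-3273, T(15)=-121863, T(16)=131682; answer 131682
Step 4: B3 = 131682; d = -2; remainder = value at the root: -1*(-2)^2 - 4*(-2)^1 - 5 = (-4) + (8) + (-5) = -1; answer -1

-1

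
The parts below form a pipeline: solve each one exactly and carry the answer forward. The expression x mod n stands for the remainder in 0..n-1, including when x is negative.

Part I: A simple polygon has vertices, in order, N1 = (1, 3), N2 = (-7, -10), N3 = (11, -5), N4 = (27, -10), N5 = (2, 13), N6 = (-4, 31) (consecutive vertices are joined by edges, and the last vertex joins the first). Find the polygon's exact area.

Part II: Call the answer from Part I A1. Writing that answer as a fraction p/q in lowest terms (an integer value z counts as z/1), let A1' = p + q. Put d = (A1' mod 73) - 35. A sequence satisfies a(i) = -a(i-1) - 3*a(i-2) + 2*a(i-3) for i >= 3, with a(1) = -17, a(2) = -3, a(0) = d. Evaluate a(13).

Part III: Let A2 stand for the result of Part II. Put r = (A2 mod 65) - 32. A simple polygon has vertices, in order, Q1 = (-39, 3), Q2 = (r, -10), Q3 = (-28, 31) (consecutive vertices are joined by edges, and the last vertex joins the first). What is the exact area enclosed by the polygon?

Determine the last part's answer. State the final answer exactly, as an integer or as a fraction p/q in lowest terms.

1655/2

Part I: cross terms: (1*-10 - -7*3)=11, (-7*-5 - 11*-10)=145, (11*-10 - 27*-5)=25, (27*13 - 2*-10)=371, (2*31 - -4*13)=114, (-4*3 - 1*31)=-43; twice the area = |623| = 623; area = 623/2; answer 623/2
Part II: A1 = 623/2; threaded value p + q = 625; d = 6; a(3) = -1*(-3) - 3*(-17) + 2*(6) = 66; iterating: a(3)=66, a(4)=-91, a(5)=-113, a(6)=518, a(7)=-361, a(8)=-1419, a(9)=3538, a(10)=-3, a(11)=-13449, a(12)=20534, a(13)=19807; answer 19807
Part III: A2 = 19807; r = 15; cross terms: (-39*-10 - 15*3)=345, (15*31 - -28*-10)=185, (-28*3 - -39*31)=1125; twice the area = |1655| = 1655; area = 1655/2; answer 1655/2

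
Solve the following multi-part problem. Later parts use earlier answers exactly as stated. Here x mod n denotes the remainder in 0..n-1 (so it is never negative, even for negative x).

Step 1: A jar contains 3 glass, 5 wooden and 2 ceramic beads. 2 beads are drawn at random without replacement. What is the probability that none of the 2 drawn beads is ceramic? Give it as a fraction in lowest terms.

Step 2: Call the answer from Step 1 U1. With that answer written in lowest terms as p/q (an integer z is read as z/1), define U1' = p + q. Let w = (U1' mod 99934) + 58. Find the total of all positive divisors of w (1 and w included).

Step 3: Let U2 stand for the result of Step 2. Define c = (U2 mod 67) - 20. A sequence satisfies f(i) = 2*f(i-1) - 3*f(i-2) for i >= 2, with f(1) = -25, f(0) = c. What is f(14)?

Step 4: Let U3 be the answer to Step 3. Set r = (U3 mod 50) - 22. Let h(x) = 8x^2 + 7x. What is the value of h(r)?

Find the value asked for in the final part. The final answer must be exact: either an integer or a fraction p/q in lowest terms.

Step 1: total draws C(10,2) = 45; favorable C(8,2) = 28; P = 28/45; answer 28/45
Step 2: U1 = 28/45; threaded value p + q = 73; w = 131; 131 is prime, so its only divisors are 1 and 131; sigma = 1 + 131 = 132; answer 132
Step 3: U2 = 132; c = 45; f(2) = 2*(-25) - 3*(45) = -185; iterating: f(2)=-185, f(3)=-295, f(4)=-35, f(5)=815, f(6)=1735, f(7)=1025, f(8)=-3155, f(9)=-9385, f(10)=-9305, f(11)=9545, f(12)=47005, f(13)=65375, f(14)=-10265; answer -10265
Step 4: U3 = -10265; r = 13; 8*(13)^2 + 7*(13)^1 = (1352) + (91) = 1443; answer 1443

1443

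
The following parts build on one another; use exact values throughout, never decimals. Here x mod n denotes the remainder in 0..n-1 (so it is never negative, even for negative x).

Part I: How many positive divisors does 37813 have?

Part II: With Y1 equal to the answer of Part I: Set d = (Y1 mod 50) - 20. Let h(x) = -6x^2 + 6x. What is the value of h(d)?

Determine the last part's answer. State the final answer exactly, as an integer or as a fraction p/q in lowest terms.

-2052

Part I: 37813 is prime, so its only divisors are 1 and 37813; count = 2; answer 2
Part II: Y1 = 2; d = -18; -6*(-18)^2 + 6*(-18)^1 = (-1944) + (-108) = -2052; answer -2052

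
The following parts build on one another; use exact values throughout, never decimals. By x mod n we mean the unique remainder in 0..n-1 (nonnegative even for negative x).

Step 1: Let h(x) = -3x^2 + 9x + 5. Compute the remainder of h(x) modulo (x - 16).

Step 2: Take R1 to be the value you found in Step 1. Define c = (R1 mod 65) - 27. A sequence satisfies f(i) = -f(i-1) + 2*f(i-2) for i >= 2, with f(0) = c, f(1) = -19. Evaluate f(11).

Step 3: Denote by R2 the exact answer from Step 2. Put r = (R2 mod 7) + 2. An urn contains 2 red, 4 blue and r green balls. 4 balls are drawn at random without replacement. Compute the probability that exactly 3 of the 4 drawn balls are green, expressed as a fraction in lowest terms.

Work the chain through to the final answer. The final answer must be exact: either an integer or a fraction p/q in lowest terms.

2/11

Step 1: remainder = value at the root: -3*(16)^2 + 9*(16)^1 + 5 = (-768) + (144) + (5) = -619; answer -619
Step 2: R1 = -619; c = 4; f(2) = -1*(-19) + 2*(4) = 27; iterating: f(2)=27, f(3)=-65, f(4)=119, f(5)=-249, f(6)=487, f(7)=-985, f(8)=1959, f(9)=-3929, f(10)=7847, f(11)=-15705; answer -15705
Step 3: R2 = -15705; r = 5; total draws C(11,4) = 330; favorable C(5,3)*C(6,1) = 60; P = 2/11; answer 2/11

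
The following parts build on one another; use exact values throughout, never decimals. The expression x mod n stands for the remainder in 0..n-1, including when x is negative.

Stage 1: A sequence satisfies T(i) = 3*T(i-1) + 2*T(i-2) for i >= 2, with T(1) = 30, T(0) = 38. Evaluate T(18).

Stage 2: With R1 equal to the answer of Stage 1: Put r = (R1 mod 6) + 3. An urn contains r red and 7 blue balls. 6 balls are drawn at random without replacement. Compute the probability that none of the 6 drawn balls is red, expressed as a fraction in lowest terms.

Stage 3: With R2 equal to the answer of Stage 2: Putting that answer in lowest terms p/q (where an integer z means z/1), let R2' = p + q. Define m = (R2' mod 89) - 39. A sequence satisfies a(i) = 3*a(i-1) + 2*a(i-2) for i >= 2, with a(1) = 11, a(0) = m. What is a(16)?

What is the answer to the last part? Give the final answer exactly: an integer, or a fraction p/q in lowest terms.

4983079871

Stage 1: T(2) = 3*(30) + 2*(38) = 166; iterating: T(2)=166, T(3)=558, T(4)=2006, T(5)=7134, T(6)=25414, T(7)=90510, T(8)=322358, T(9)=1148094, T(10)=4088998, T(11)=14563182, T(12)=51867542, T(13)=184728990, T(14)=657922054, T(15)=2343224142, T(16)=8345516534, T(17)=29722997886, T(18)=105860026726; answer 105860026726
Stage 2: R1 = 105860026726; r = 7; total draws C(14,6) = 3003; favorable C(7,6) = 7; P = 1/429; answer 1/429
Stage 3: R2 = 1/429; threaded value p + q = 430; m = 35; a(2) = 3*(11) + 2*(35) = 103; iterating: a(2)=103, a(3)=331, a(4)=1199, a(5)=4259, a(6)=15175, a(7)=54043, a(8)=192479, a(9)=685523, a(10)=2441527, a(11)=8695627, a(12)=30969935, a(13)=110301059, a(14)=392843047, a(15)=1399131259, a(16)=4983079871; answer 4983079871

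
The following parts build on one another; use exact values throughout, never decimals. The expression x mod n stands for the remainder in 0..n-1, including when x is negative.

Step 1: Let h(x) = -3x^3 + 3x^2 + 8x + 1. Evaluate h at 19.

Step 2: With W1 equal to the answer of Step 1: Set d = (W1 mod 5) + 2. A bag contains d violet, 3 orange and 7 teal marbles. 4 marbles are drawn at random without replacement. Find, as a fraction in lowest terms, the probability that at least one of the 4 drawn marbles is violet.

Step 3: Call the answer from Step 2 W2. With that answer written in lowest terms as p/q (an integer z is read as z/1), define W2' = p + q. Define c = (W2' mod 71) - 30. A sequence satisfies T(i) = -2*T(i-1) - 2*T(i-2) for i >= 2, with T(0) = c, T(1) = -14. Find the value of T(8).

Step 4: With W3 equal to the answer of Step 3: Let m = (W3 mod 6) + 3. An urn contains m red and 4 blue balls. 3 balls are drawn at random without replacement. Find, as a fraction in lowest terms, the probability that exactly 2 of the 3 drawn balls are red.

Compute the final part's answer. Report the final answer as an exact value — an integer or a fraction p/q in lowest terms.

28/55

Step 1: -3*(19)^3 + 3*(19)^2 + 8*(19)^1 + 1 = (-20577) + (1083) + (152) + (1) = -19341; answer -19341
Step 2: W1 = -19341; d = 6; total draws C(16,4) = 1820; complement C(10,4) = 210; favorable 1820 - 210 = 1610; P = 23/26; answer 23/26
Step 3: W2 = 23/26; threaded value p + q = 49; c = 19; T(2) = -2*(-14) - 2*(19) = -10; iterating: T(2)=-10, T(3)=48, T(4)=-76, T(5)=56, T(6)=40, T(7)=-192, T(8)=304; answer 304
Step 4: W3 = 304; m = 7; total draws C(11,3) = 165; favorable C(7,2)*C(4,1) = 84; P = 28/55; answer 28/55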